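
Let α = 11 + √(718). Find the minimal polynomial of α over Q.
m_α(x) = x^2 - 22x - 597

From α - 11 = √(718), squaring gives (α - 11)^2 = 718, i.e. α^2 - 22α + 121 = 718, so α^2 - 22α - 597 = 0. The discriminant of x^2 - 22x - 597 is (-22)^2 - 4·(-597) = 484 + 2388 = 2872, and 4·(718) is not a perfect square in Q since 718 is squarefree and ≠ 1. Hence x^2 - 22x - 597 is irreducible over Q and is the minimal polynomial of α.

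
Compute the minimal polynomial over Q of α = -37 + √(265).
m_α(x) = x^2 + 74x + 1104

From α + 37 = √(265), squaring gives (α + 37)^2 = 265, i.e. α^2 + 74α + 1369 = 265, so α^2 + 74α + 1104 = 0. The discriminant of x^2 + 74x + 1104 is (74)^2 - 4·(1104) = 5476 - 4416 = 1060, and 4·(265) is not a perfect square in Q since 265 is squarefree and ≠ 1. Hence x^2 + 74x + 1104 is irreducible over Q and is the minimal polynomial of α.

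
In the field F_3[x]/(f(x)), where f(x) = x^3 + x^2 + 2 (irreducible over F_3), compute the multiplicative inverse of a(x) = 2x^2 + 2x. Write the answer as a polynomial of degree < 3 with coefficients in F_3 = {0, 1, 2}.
a(x)^(-1) ≡ 2x (mod f(x))

Since f is irreducible over F_3, F_3[x]/(f) is a field and a(x) ≠ 0 has an inverse. Apply the extended Euclidean algorithm to f(x) and a(x) in F_3[x]: f(x) = (2x)·a(x) + (2). The last nonzero remainder is the constant 2 = gcd(f, a) in F_3. Back-substituting through the division chain expresses 2 = s(x)·a(x) + t(x)·f(x) with s(x) ≡ x (mod f), so (x)·a(x) ≡ 2 (mod f). Multiplying by 2^(-1) ≡ 2 in F_3 gives a(x)^(-1) ≡ 2·(x) ≡ 2x (mod f). Check: (2x^2 + 2x)·(2x) = x^3 + x^2 ≡ 1 (mod x^3 + x^2 + 2).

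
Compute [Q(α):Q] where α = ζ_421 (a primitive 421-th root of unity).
[Q(α):Q] = 420

The minimal polynomial of ζ_421 over Q is the 421-th cyclotomic polynomial Φ_421(x), which is irreducible over Q and has degree φ(421) = 420. Hence [Q(α):Q] = φ(421) = 420.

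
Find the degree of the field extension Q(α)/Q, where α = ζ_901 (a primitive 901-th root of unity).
[Q(α):Q] = 832

The minimal polynomial of ζ_901 over Q is the 901-th cyclotomic polynomial Φ_901(x), which is irreducible over Q and has degree φ(901) = 832. Hence [Q(α):Q] = φ(901) = 832.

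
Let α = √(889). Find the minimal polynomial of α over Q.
m_α(x) = x^2 - 889

α satisfies α^2 - 889 = 0, so x^2 - 889 annihilates α. Since d = 889 is squarefree and ≠ 1, it is not a perfect square in Q, so x^2 - 889 has no rational root and is therefore irreducible over Q (a degree-2 polynomial over a field is irreducible iff it has no root). Hence m_α(x) = x^2 - 889.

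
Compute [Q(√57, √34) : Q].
[Q(√57, √34) : Q] = 4

[Q(√57):Q] = 2 (min poly x^2 - 57, irreducible since 57 is squarefree > 1). For the top step, suppose √34 ∈ Q(√57), say √34 = c + d√57 with c, d ∈ Q. Squaring: 34 = c^2 + 57d^2 + 2cd√57. Since √57 ∉ Q this forces 2cd = 0. If d = 0 then √34 = c ∈ Q, contradicting 34 squarefree > 1. If c = 0 then 34 = 57d^2, so 57·34 = (57d)^2 is a perfect square in Q — but 57·34 = 1938 is not a perfect square (since 57 and 34 are distinct squarefree integers). Contradiction. Hence √34 ∉ Q(√57), so x^2 - 34 stays irreducible over Q(√57) and [Q(√57, √34) : Q(√57)] = 2. By the tower law, [Q(√57, √34) : Q] = 2 · 2 = 4.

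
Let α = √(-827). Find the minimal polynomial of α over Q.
m_α(x) = x^2 + 827

α satisfies α^2 + 827 = 0, so x^2 + 827 annihilates α. Since d = -827 is squarefree and ≠ 1, it is not a perfect square in Q, so x^2 + 827 has no rational root and is therefore irreducible over Q (a degree-2 polynomial over a field is irreducible iff it has no root). Hence m_α(x) = x^2 + 827.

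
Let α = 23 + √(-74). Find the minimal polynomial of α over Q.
m_α(x) = x^2 - 46x + 603

From α - 23 = √(-74), squaring gives (α - 23)^2 = -74, i.e. α^2 - 46α + 529 = -74, so α^2 - 46α + 603 = 0. The discriminant of x^2 - 46x + 603 is (-46)^2 - 4·(603) = 2116 - 2412 = -296, and 4·(-74) is not a perfect square in Q since -74 is squarefree and ≠ 1. Hence x^2 - 46x + 603 is irreducible over Q and is the minimal polynomial of α.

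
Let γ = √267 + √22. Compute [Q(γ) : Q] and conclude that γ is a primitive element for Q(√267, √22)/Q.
[Q(γ) : Q] = 4 (equivalently, Q(γ) = Q(√267, √22))

Obviously Q(γ) ⊆ Q(√267, √22), and [Q(√267, √22):Q] = 4 (since 267, 22 are distinct squarefree integers > 1 with 5874 not a perfect square). To show equality we compute the minimal polynomial of γ. From γ = √267 + √22: γ^2 = 267 + 2√(5874) + 22 = 289 + 2√(5874), so γ^2 - 289 = 2√(5874); squaring, (γ^2 - 289)^2 = 4·5874, i.e. γ^4 - 578γ^2 + 83521 - 23496 = 0, i.e. γ^4 - 578γ^2 + 60025 = 0. So γ is a root of x^4 - 578x^2 + 60025. This polynomial is irreducible over Q: it has no rational root (each ±√267 ± √22 is irrational), and any factorization into two quadratics over Q would force √(5874) ∈ Q (pairing opposite roots) or √267, √22 ∈ Q (other pairings), all impossible. Hence [Q(γ):Q] = 4 = [Q(√267, √22):Q], so Q(γ) = Q(√267, √22).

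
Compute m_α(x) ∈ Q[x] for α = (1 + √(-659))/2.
m_α(x) = x^2 - x + 165

From 2α - 1 = √(-659), squaring gives (2α - 1)^2 = -659, i.e. 4α^2 - 4α + 1 = -659, so α^2 - α + (1 + 659)/4 = 0. Since -659 ≡ 1 (mod 4), (1 + 659)/4 = 165 ∈ Z. The polynomial x^2 - x + 165 has discriminant 1 - 4·(165) = -659, which is not a perfect square in Q (d = -659 is squarefree and ≠ 1), so x^2 - x + 165 is irreducible over Q. It is the minimal polynomial of α.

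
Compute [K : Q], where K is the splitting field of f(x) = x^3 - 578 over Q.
[K : Q] = 6

The roots of x^3 - 578 are ∛578, ω∛578, ω^2∛578 where ω = e^(2πi/3) is a primitive cube root of unity, so K = Q(∛578, ω). Now [Q(∛578):Q] = 3 (since 578 is not a perfect cube, x^3 - 578 is irreducible) and [Q(ω):Q] = 2. Both 2 and 3 divide [K:Q], and [K:Q] ≤ 3·2 = 6, so [K:Q] = 6. (Equivalently: Q(∛578) ⊂ R but ω ∉ R, so [K : Q(∛578)] = 2.)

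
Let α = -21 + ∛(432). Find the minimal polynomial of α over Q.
m_α(x) = x^3 + 63x^2 + 1323x + 8829

Set β = α + 21 = ∛(432), so β^3 = 432. Then (α + 21)^3 - 432 = 0, i.e. α is a root of g(x) = (x + 21)^3 - 432 = x^3 + 63x^2 + 1323x + 8829. Since g(x) = h(x + 21) where h(x) = x^3 - 432, and h is irreducible over Q (because 432 is not a perfect cube, so h has no rational root, and a monic cubic with no rational root is irreducible), g is also irreducible (irreducibility is preserved under the substitution x → x + 21). Hence m_α(x) = x^3 + 63x^2 + 1323x + 8829.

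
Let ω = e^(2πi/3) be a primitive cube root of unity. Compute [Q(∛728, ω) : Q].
[Q(∛728, ω) : Q] = 6

[Q(∛728):Q] = 3 (min poly x^3 - 728, irreducible since 728 is not a perfect cube). [Q(ω):Q] = 2 (min poly x^2 + x + 1). Since Q(∛728) ⊂ R and ω ∉ R, we have ω ∉ Q(∛728), so x^2 + x + 1 remains irreducible over Q(∛728) and [Q(∛728, ω) : Q(∛728)] = 2. By the tower law, [Q(∛728, ω) : Q] = 3 · 2 = 6. (In fact Q(∛728, ω) is the splitting field of x^3 - 728 over Q.)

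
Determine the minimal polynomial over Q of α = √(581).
m_α(x) = x^2 - 581

α satisfies α^2 - 581 = 0, so x^2 - 581 annihilates α. Since d = 581 is squarefree and ≠ 1, it is not a perfect square in Q, so x^2 - 581 has no rational root and is therefore irreducible over Q (a degree-2 polynomial over a field is irreducible iff it has no root). Hence m_α(x) = x^2 - 581.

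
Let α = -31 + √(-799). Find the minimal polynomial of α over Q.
m_α(x) = x^2 + 62x + 1760

From α + 31 = √(-799), squaring gives (α + 31)^2 = -799, i.e. α^2 + 62α + 961 = -799, so α^2 + 62α + 1760 = 0. The discriminant of x^2 + 62x + 1760 is (62)^2 - 4·(1760) = 3844 - 7040 = -3196, and 4·(-799) is not a perfect square in Q since -799 is squarefree and ≠ 1. Hence x^2 + 62x + 1760 is irreducible over Q and is the minimal polynomial of α.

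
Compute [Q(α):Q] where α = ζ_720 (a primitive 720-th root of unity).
[Q(α):Q] = 192

The minimal polynomial of ζ_720 over Q is the 720-th cyclotomic polynomial Φ_720(x), which is irreducible over Q and has degree φ(720) = 192. Hence [Q(α):Q] = φ(720) = 192.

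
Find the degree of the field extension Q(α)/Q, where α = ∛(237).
[Q(α):Q] = 3

The minimal polynomial of α is x^3 - 237, irreducible over Q since 237 is not a perfect cube (so x^3 - 237 has no rational root). Hence [Q(α):Q] = deg(m_α) = 3.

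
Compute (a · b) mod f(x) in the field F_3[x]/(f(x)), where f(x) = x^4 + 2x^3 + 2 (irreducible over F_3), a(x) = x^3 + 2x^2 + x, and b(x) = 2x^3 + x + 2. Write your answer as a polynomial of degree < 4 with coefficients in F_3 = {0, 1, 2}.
a · b ≡ x^3 + x^2 + 2x (mod f(x))

Multiply in F_3[x]: a(x)·b(x) = (x^3 + 2x^2 + x)·(2x^3 + x + 2) = 2x^6 + x^5 + x^3 + 2x^2 + 2x. This has degree ≥ 4, so divide by f(x) over F_3: 2x^6 + x^5 + x^3 + 2x^2 + 2x = (2x^2)·(x^4 + 2x^3 + 2) + (x^3 + x^2 + 2x). Hence a·b ≡ x^3 + x^2 + 2x (mod f). (F_3[x]/(f) is a field with 3^4 = 81 elements since f is irreducible of degree 4.)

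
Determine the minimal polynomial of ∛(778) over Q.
m_α(x) = x^3 - 778

α satisfies α^3 = 778, so x^3 - 778 annihilates α. By the rational root test, a rational root p/q (in lowest terms) of x^3 - 778 would satisfy p^3 = 778 q^3, forcing q = 1 and p^3 = 778; but 778 is not a perfect cube, contradiction. A monic cubic over Q with no rational root is irreducible (any nontrivial factorization would include a linear factor). Hence x^3 - 778 is the minimal polynomial of α, and in particular [Q(α):Q] = 3.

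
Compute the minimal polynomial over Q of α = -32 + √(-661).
m_α(x) = x^2 + 64x + 1685

From α + 32 = √(-661), squaring gives (α + 32)^2 = -661, i.e. α^2 + 64α + 1024 = -661, so α^2 + 64α + 1685 = 0. The discriminant of x^2 + 64x + 1685 is (64)^2 - 4·(1685) = 4096 - 6740 = -2644, and 4·(-661) is not a perfect square in Q since -661 is squarefree and ≠ 1. Hence x^2 + 64x + 1685 is irreducible over Q and is the minimal polynomial of α.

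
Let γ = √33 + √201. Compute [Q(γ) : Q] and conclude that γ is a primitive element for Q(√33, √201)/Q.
[Q(γ) : Q] = 4 (equivalently, Q(γ) = Q(√33, √201))

Obviously Q(γ) ⊆ Q(√33, √201), and [Q(√33, √201):Q] = 4 (since 33, 201 are distinct squarefree integers > 1 with 6633 not a perfect square). To show equality we compute the minimal polynomial of γ. From γ = √33 + √201: γ^2 = 33 + 2√(6633) + 201 = 234 + 2√(6633), so γ^2 - 234 = 2√(6633); squaring, (γ^2 - 234)^2 = 4·6633, i.e. γ^4 - 468γ^2 + 54756 - 26532 = 0, i.e. γ^4 - 468γ^2 + 28224 = 0. So γ is a root of x^4 - 468x^2 + 28224. This polynomial is irreducible over Q: it has no rational root (each ±√33 ± √201 is irrational), and any factorization into two quadratics over Q would force √(6633) ∈ Q (pairing opposite roots) or √33, √201 ∈ Q (other pairings), all impossible. Hence [Q(γ):Q] = 4 = [Q(√33, √201):Q], so Q(γ) = Q(√33, √201).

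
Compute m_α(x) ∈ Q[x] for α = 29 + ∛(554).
m_α(x) = x^3 - 87x^2 + 2523x - 24943

Set β = α - 29 = ∛(554), so β^3 = 554. Then (α - 29)^3 - 554 = 0, i.e. α is a root of g(x) = (x - 29)^3 - 554 = x^3 - 87x^2 + 2523x - 24943. Since g(x) = h(x - 29) where h(x) = x^3 - 554, and h is irreducible over Q (because 554 is not a perfect cube, so h has no rational root, and a monic cubic with no rational root is irreducible), g is also irreducible (irreducibility is preserved under the substitution x → x - 29). Hence m_α(x) = x^3 - 87x^2 + 2523x - 24943.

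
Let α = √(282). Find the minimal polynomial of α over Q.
m_α(x) = x^2 - 282

α satisfies α^2 - 282 = 0, so x^2 - 282 annihilates α. Since d = 282 is squarefree and ≠ 1, it is not a perfect square in Q, so x^2 - 282 has no rational root and is therefore irreducible over Q (a degree-2 polynomial over a field is irreducible iff it has no root). Hence m_α(x) = x^2 - 282.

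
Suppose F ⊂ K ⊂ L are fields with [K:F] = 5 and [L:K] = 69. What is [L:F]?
[L:F] = 345

The tower law says that for any tower of field extensions F ⊂ K ⊂ L with finite degrees, [L:F] = [L:K] · [K:F]. Here this gives [L:F] = 69 · 5 = 345.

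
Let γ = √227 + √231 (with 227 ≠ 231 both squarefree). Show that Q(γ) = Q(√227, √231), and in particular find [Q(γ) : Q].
[Q(γ) : Q] = 4 (equivalently, Q(γ) = Q(√227, √231))

Obviously Q(γ) ⊆ Q(√227, √231), and [Q(√227, √231):Q] = 4 (since 227, 231 are distinct squarefree integers > 1 with 52437 not a perfect square). To show equality we compute the minimal polynomial of γ. From γ = √227 + √231: γ^2 = 227 + 2√(52437) + 231 = 458 + 2√(52437), so γ^2 - 458 = 2√(52437); squaring, (γ^2 - 458)^2 = 4·52437, i.e. γ^4 - 916γ^2 + 209764 - 209748 = 0, i.e. γ^4 - 916γ^2 + 16 = 0. So γ is a root of x^4 - 916x^2 + 16. This polynomial is irreducible over Q: it has no rational root (each ±√227 ± √231 is irrational), and any factorization into two quadratics over Q would force √(52437) ∈ Q (pairing opposite roots) or √227, √231 ∈ Q (other pairings), all impossible. Hence [Q(γ):Q] = 4 = [Q(√227, √231):Q], so Q(γ) = Q(√227, √231).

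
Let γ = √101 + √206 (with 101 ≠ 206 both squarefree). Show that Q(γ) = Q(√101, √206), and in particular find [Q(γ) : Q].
[Q(γ) : Q] = 4 (equivalently, Q(γ) = Q(√101, √206))

Obviously Q(γ) ⊆ Q(√101, √206), and [Q(√101, √206):Q] = 4 (since 101, 206 are distinct squarefree integers > 1 with 20806 not a perfect square). To show equality we compute the minimal polynomial of γ. From γ = √101 + √206: γ^2 = 101 + 2√(20806) + 206 = 307 + 2√(20806), so γ^2 - 307 = 2√(20806); squaring, (γ^2 - 307)^2 = 4·20806, i.e. γ^4 - 614γ^2 + 94249 - 83224 = 0, i.e. γ^4 - 614γ^2 + 11025 = 0. So γ is a root of x^4 - 614x^2 + 11025. This polynomial is irreducible over Q: it has no rational root (each ±√101 ± √206 is irrational), and any factorization into two quadratics over Q would force √(20806) ∈ Q (pairing opposite roots) or √101, √206 ∈ Q (other pairings), all impossible. Hence [Q(γ):Q] = 4 = [Q(√101, √206):Q], so Q(γ) = Q(√101, √206).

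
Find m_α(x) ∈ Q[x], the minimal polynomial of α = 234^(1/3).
m_α(x) = x^3 - 234

α satisfies α^3 = 234, so x^3 - 234 annihilates α. By the rational root test, a rational root p/q (in lowest terms) of x^3 - 234 would satisfy p^3 = 234 q^3, forcing q = 1 and p^3 = 234; but 234 is not a perfect cube, contradiction. A monic cubic over Q with no rational root is irreducible (any nontrivial factorization would include a linear factor). Hence x^3 - 234 is the minimal polynomial of α, and in particular [Q(α):Q] = 3.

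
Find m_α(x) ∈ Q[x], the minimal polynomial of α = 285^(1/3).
m_α(x) = x^3 - 285

α satisfies α^3 = 285, so x^3 - 285 annihilates α. By the rational root test, a rational root p/q (in lowest terms) of x^3 - 285 would satisfy p^3 = 285 q^3, forcing q = 1 and p^3 = 285; but 285 is not a perfect cube, contradiction. A monic cubic over Q with no rational root is irreducible (any nontrivial factorization would include a linear factor). Hence x^3 - 285 is the minimal polynomial of α, and in particular [Q(α):Q] = 3.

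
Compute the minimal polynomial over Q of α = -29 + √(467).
m_α(x) = x^2 + 58x + 374

From α + 29 = √(467), squaring gives (α + 29)^2 = 467, i.e. α^2 + 58α + 841 = 467, so α^2 + 58α + 374 = 0. The discriminant of x^2 + 58x + 374 is (58)^2 - 4·(374) = 3364 - 1496 = 1868, and 4·(467) is not a perfect square in Q since 467 is squarefree and ≠ 1. Hence x^2 + 58x + 374 is irreducible over Q and is the minimal polynomial of α.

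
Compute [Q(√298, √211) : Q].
[Q(√298, √211) : Q] = 4

[Q(√298):Q] = 2 (min poly x^2 - 298, irreducible since 298 is squarefree > 1). For the top step, suppose √211 ∈ Q(√298), say √211 = c + d√298 with c, d ∈ Q. Squaring: 211 = c^2 + 298d^2 + 2cd√298. Since √298 ∉ Q this forces 2cd = 0. If d = 0 then √211 = c ∈ Q, contradicting 211 squarefree > 1. If c = 0 then 211 = 298d^2, so 298·211 = (298d)^2 is a perfect square in Q — but 298·211 = 62878 is not a perfect square (since 298 and 211 are distinct squarefree integers). Contradiction. Hence √211 ∉ Q(√298), so x^2 - 211 stays irreducible over Q(√298) and [Q(√298, √211) : Q(√298)] = 2. By the tower law, [Q(√298, √211) : Q] = 2 · 2 = 4.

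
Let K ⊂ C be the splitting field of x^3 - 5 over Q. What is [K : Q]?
[K : Q] = 6

The roots of x^3 - 5 are ∛5, ω∛5, ω^2∛5 where ω = e^(2πi/3) is a primitive cube root of unity, so K = Q(∛5, ω). Now [Q(∛5):Q] = 3 (since 5 is not a perfect cube, x^3 - 5 is irreducible) and [Q(ω):Q] = 2. Both 2 and 3 divide [K:Q], and [K:Q] ≤ 3·2 = 6, so [K:Q] = 6. (Equivalently: Q(∛5) ⊂ R but ω ∉ R, so [K : Q(∛5)] = 2.)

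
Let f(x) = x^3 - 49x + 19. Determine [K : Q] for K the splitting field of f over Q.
[K : Q] = 6

By the rational root test, any rational root of the monic integer polynomial f(x) = x^3 - 49x + 19 must be an integer dividing the constant term 19, i.e. one of ±{1, 19}. Evaluating: f(1) = -29, f(-1) = 67, f(19) = 5947, f(-19) = -5909; none is 0, so f has no rational root and is therefore irreducible over Q (a cubic with no linear factor over a field is irreducible). For an irreducible cubic, the Galois group is A_3 or S_3 according as the discriminant disc(f) = -4a^3 - 27b^2 = -4·(-49)^3 - 27·(19)^2 = 460849 is or is not a square in Q. Here disc(f) = 460849 is not a perfect square in Q, so the Galois group of f over Q is not contained in A_3 and must be all of S_3. The splitting field has degree |S_3| = 6 over Q, so [K : Q] = 6.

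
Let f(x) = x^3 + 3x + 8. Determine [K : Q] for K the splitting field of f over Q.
[K : Q] = 6

By the rational root test, any rational root of the monic integer polynomial f(x) = x^3 + 3x + 8 must be an integer dividing the constant term 8, i.e. one of ±{1, 2, 4, 8}. Evaluating: f(1) = 12, f(-1) = 4, f(2) = 22, f(-2) = -6, f(4) = 84, f(-4) = -68, f(8) = 544, f(-8) = -528; none is 0, so f has no rational root and is therefore irreducible over Q (a cubic with no linear factor over a field is irreducible). For an irreducible cubic, the Galois group is A_3 or S_3 according as the discriminant disc(f) = -4a^3 - 27b^2 = -4·(3)^3 - 27·(8)^2 = -1836 is or is not a square in Q. Here disc(f) = -1836 is not a perfect square in Q, so the Galois group of f over Q is not contained in A_3 and must be all of S_3. The splitting field has degree |S_3| = 6 over Q, so [K : Q] = 6.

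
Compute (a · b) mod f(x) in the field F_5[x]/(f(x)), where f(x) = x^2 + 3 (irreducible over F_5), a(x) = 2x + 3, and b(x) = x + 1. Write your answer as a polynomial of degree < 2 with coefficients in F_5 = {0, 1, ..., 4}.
a · b ≡ 2 (mod f(x))

Multiply in F_5[x]: a(x)·b(x) = (2x + 3)·(x + 1) = 2x^2 + 3. This has degree ≥ 2, so divide by f(x) over F_5: 2x^2 + 3 = (2)·(x^2 + 3) + (2). Hence a·b ≡ 2 (mod f). (F_5[x]/(f) is a field with 5^2 = 25 elements since f is irreducible of degree 2.)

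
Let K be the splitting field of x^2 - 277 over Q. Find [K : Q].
[K : Q] = 2

f(x) = x^2 - 277 factors as (x - √277)(x + √277). The splitting field is K = Q(√277). Since 277 is squarefree and > 1, it is not a perfect square, so x^2 - 277 is irreducible over Q and [Q(√277) : Q] = 2. Hence [K : Q] = 2.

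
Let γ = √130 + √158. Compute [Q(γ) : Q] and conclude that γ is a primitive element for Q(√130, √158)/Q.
[Q(γ) : Q] = 4 (equivalently, Q(γ) = Q(√130, √158))

Obviously Q(γ) ⊆ Q(√130, √158), and [Q(√130, √158):Q] = 4 (since 130, 158 are distinct squarefree integers > 1 with 20540 not a perfect square). To show equality we compute the minimal polynomial of γ. From γ = √130 + √158: γ^2 = 130 + 2√(20540) + 158 = 288 + 2√(20540), so γ^2 - 288 = 2√(20540); squaring, (γ^2 - 288)^2 = 4·20540, i.e. γ^4 - 576γ^2 + 82944 - 82160 = 0, i.e. γ^4 - 576γ^2 + 784 = 0. So γ is a root of x^4 - 576x^2 + 784. This polynomial is irreducible over Q: it has no rational root (each ±√130 ± √158 is irrational), and any factorization into two quadratics over Q would force √(20540) ∈ Q (pairing opposite roots) or √130, √158 ∈ Q (other pairings), all impossible. Hence [Q(γ):Q] = 4 = [Q(√130, √158):Q], so Q(γ) = Q(√130, √158).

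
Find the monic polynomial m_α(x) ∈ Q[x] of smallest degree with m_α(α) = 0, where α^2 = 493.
m_α(x) = x^2 - 493

α satisfies α^2 - 493 = 0, so x^2 - 493 annihilates α. Since d = 493 is squarefree and ≠ 1, it is not a perfect square in Q, so x^2 - 493 has no rational root and is therefore irreducible over Q (a degree-2 polynomial over a field is irreducible iff it has no root). Hence m_α(x) = x^2 - 493.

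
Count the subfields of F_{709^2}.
F_{709^2} has 2 subfields

The subfields of F_{p^n} are exactly the fields F_{p^d} for d | n (each is the fixed field of the unique index-d subgroup of Gal(F_{p^n}/F_p) ≅ Z/nZ). The divisors of n = 2 are {1, 2}, giving 2 subfields: F_{709^1}, F_{709^2}.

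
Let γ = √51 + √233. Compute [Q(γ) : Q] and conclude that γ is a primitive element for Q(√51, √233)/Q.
[Q(γ) : Q] = 4 (equivalently, Q(γ) = Q(√51, √233))

Obviously Q(γ) ⊆ Q(√51, √233), and [Q(√51, √233):Q] = 4 (since 51, 233 are distinct squarefree integers > 1 with 11883 not a perfect square). To show equality we compute the minimal polynomial of γ. From γ = √51 + √233: γ^2 = 51 + 2√(11883) + 233 = 284 + 2√(11883), so γ^2 - 284 = 2√(11883); squaring, (γ^2 - 284)^2 = 4·11883, i.e. γ^4 - 568γ^2 + 80656 - 47532 = 0, i.e. γ^4 - 568γ^2 + 33124 = 0. So γ is a root of x^4 - 568x^2 + 33124. This polynomial is irreducible over Q: it has no rational root (each ±√51 ± √233 is irrational), and any factorization into two quadratics over Q would force √(11883) ∈ Q (pairing opposite roots) or √51, √233 ∈ Q (other pairings), all impossible. Hence [Q(γ):Q] = 4 = [Q(√51, √233):Q], so Q(γ) = Q(√51, √233).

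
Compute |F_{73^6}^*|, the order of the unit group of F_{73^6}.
|F_{73^6}^*| = 151334226288

F_{73^6} has 73^6 = 151334226289 elements; its multiplicative group consists of all nonzero elements, so |F_{73^6}^*| = 151334226289 - 1 = 151334226288. (It is cyclic since any finite subgroup of the multiplicative group of a field is cyclic.)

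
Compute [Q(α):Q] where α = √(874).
[Q(α):Q] = 2

[Q(α):Q] equals the degree of the minimal polynomial of α. Here α^2 = 874 and x^2 - 874 is irreducible (d = 874 is squarefree, ≠ 1, hence not a square), so deg(m_α) = 2. Thus [Q(α):Q] = 2.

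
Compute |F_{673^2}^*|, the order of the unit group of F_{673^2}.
|F_{673^2}^*| = 452928

F_{673^2} has 673^2 = 452929 elements; its multiplicative group consists of all nonzero elements, so |F_{673^2}^*| = 452929 - 1 = 452928. (It is cyclic since any finite subgroup of the multiplicative group of a field is cyclic.)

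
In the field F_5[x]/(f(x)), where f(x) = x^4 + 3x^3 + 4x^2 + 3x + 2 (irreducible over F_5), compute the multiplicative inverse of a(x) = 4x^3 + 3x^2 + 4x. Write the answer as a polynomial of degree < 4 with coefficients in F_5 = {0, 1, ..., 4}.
a(x)^(-1) ≡ 2x^3 + x^2 + 4x + 2 (mod f(x))

Since f is irreducible over F_5, F_5[x]/(f) is a field and a(x) ≠ 0 has an inverse. Apply the extended Euclidean algorithm to f(x) and a(x) in F_5[x]: f(x) = (4x + 4)·a(x) + (x^2 + 2x + 2);  a(x) = (4x)·(x^2 + 2x + 2) + (x);  (x^2 + 2x + 2) = (x + 2)·(x) + (2). The last nonzero remainder is the constant 2 = gcd(f, a) in F_5. Back-substituting through the division chain expresses 2 = s(x)·a(x) + t(x)·f(x) with s(x) ≡ 4x^3 + 2x^2 + 3x + 4 (mod f), so (4x^3 + 2x^2 + 3x + 4)·a(x) ≡ 2 (mod f). Multiplying by 2^(-1) ≡ 3 in F_5 gives a(x)^(-1) ≡ 3·(4x^3 + 2x^2 + 3x + 4) ≡ 2x^3 + x^2 + 4x + 2 (mod f). Check: (4x^3 + 3x^2 + 4x)·(2x^3 + x^2 + 4x + 2) = 3x^6 + 2x^4 + 4x^3 + 2x^2 + 3x ≡ 1 (mod x^4 + 3x^3 + 4x^2 + 3x + 2).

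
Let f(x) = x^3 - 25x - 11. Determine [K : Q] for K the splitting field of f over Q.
[K : Q] = 6

By the rational root test, any rational root of the monic integer polynomial f(x) = x^3 - 25x - 11 must be an integer dividing the constant term -11, i.e. one of ±{1, 11}. Evaluating: f(1) = -35, f(-1) = 13, f(11) = 1045, f(-11) = -1067; none is 0, so f has no rational root and is therefore irreducible over Q (a cubic with no linear factor over a field is irreducible). For an irreducible cubic, the Galois group is A_3 or S_3 according as the discriminant disc(f) = -4a^3 - 27b^2 = -4·(-25)^3 - 27·(-11)^2 = 59233 is or is not a square in Q. Here disc(f) = 59233 is not a perfect square in Q, so the Galois group of f over Q is not contained in A_3 and must be all of S_3. The splitting field has degree |S_3| = 6 over Q, so [K : Q] = 6.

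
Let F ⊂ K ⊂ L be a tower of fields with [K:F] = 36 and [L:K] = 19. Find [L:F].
[L:F] = 684

The tower law says that for any tower of field extensions F ⊂ K ⊂ L with finite degrees, [L:F] = [L:K] · [K:F]. Here this gives [L:F] = 19 · 36 = 684.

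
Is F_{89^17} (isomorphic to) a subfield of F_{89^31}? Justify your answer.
No: F_{89^17} is not a subfield of F_{89^31}

F_{p^m} embeds in F_{p^n} iff m | n. Here 17 ∤ 31 (since 31 = 1·17 + 14 with remainder 14 ≠ 0), so F_{89^17} is not a subfield of F_{89^31}. Equivalently: if it were, the tower law would give 17 = [F_{89^17}:F_89] dividing [F_{89^31}:F_89] = 31, contradiction.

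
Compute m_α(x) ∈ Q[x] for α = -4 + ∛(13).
m_α(x) = x^3 + 12x^2 + 48x + 51

Set β = α + 4 = ∛(13), so β^3 = 13. Then (α + 4)^3 - 13 = 0, i.e. α is a root of g(x) = (x + 4)^3 - 13 = x^3 + 12x^2 + 48x + 51. Since g(x) = h(x + 4) where h(x) = x^3 - 13, and h is irreducible over Q (because 13 is not a perfect cube, so h has no rational root, and a monic cubic with no rational root is irreducible), g is also irreducible (irreducibility is preserved under the substitution x → x + 4). Hence m_α(x) = x^3 + 12x^2 + 48x + 51.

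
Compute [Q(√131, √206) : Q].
[Q(√131, √206) : Q] = 4

[Q(√131):Q] = 2 (min poly x^2 - 131, irreducible since 131 is squarefree > 1). For the top step, suppose √206 ∈ Q(√131), say √206 = c + d√131 with c, d ∈ Q. Squaring: 206 = c^2 + 131d^2 + 2cd√131. Since √131 ∉ Q this forces 2cd = 0. If d = 0 then √206 = c ∈ Q, contradicting 206 squarefree > 1. If c = 0 then 206 = 131d^2, so 131·206 = (131d)^2 is a perfect square in Q — but 131·206 = 26986 is not a perfect square (since 131 and 206 are distinct squarefree integers). Contradiction. Hence √206 ∉ Q(√131), so x^2 - 206 stays irreducible over Q(√131) and [Q(√131, √206) : Q(√131)] = 2. By the tower law, [Q(√131, √206) : Q] = 2 · 2 = 4.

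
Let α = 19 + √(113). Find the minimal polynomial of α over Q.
m_α(x) = x^2 - 38x + 248

From α - 19 = √(113), squaring gives (α - 19)^2 = 113, i.e. α^2 - 38α + 361 = 113, so α^2 - 38α + 248 = 0. The discriminant of x^2 - 38x + 248 is (-38)^2 - 4·(248) = 1444 - 992 = 452, and 4·(113) is not a perfect square in Q since 113 is squarefree and ≠ 1. Hence x^2 - 38x + 248 is irreducible over Q and is the minimal polynomial of α.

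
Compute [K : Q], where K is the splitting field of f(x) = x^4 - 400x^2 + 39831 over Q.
[K : Q] = 4

Solving the quadratic in x^2: x^2 = (400 ± √(400^2 - 4·39831))/2 = (400 ± √676)/2 = (400 ± 26)/2, giving x^2 = 187 or x^2 = 213. So f(x) = (x^2 - 187)(x^2 - 213) and the roots of f are ±√187, ±√213. Hence the splitting field is K = Q(√187, √213). Since 187 and 213 are distinct squarefree integers > 1, their product 39831 is not a perfect square, so √213 ∉ Q(√187). By the tower law [K:Q] = [Q(√187,√213):Q(√187)] · [Q(√187):Q] = 2 · 2 = 4.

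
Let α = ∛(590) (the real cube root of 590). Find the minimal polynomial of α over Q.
m_α(x) = x^3 - 590

α satisfies α^3 = 590, so x^3 - 590 annihilates α. By the rational root test, a rational root p/q (in lowest terms) of x^3 - 590 would satisfy p^3 = 590 q^3, forcing q = 1 and p^3 = 590; but 590 is not a perfect cube, contradiction. A monic cubic over Q with no rational root is irreducible (any nontrivial factorization would include a linear factor). Hence x^3 - 590 is the minimal polynomial of α, and in particular [Q(α):Q] = 3.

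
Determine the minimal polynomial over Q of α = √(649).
m_α(x) = x^2 - 649

α satisfies α^2 - 649 = 0, so x^2 - 649 annihilates α. Since d = 649 is squarefree and ≠ 1, it is not a perfect square in Q, so x^2 - 649 has no rational root and is therefore irreducible over Q (a degree-2 polynomial over a field is irreducible iff it has no root). Hence m_α(x) = x^2 - 649.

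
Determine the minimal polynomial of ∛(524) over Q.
m_α(x) = x^3 - 524

α satisfies α^3 = 524, so x^3 - 524 annihilates α. By the rational root test, a rational root p/q (in lowest terms) of x^3 - 524 would satisfy p^3 = 524 q^3, forcing q = 1 and p^3 = 524; but 524 is not a perfect cube, contradiction. A monic cubic over Q with no rational root is irreducible (any nontrivial factorization would include a linear factor). Hence x^3 - 524 is the minimal polynomial of α, and in particular [Q(α):Q] = 3.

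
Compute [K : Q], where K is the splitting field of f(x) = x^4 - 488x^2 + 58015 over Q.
[K : Q] = 4

Solving the quadratic in x^2: x^2 = (488 ± √(488^2 - 4·58015))/2 = (488 ± √6084)/2 = (488 ± 78)/2, giving x^2 = 283 or x^2 = 205. So f(x) = (x^2 - 283)(x^2 - 205) and the roots of f are ±√283, ±√205. Hence the splitting field is K = Q(√283, √205). Since 283 and 205 are distinct squarefree integers > 1, their product 58015 is not a perfect square, so √205 ∉ Q(√283). By the tower law [K:Q] = [Q(√283,√205):Q(√283)] · [Q(√283):Q] = 2 · 2 = 4.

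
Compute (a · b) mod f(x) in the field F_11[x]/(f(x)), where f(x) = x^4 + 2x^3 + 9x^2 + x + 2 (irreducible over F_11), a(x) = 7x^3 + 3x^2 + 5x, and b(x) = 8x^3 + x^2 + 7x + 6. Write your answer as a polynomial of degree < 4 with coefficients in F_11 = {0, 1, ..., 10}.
a · b ≡ 9x^3 + 6x^2 + 2x + 5 (mod f(x))

Multiply in F_11[x]: a(x)·b(x) = (7x^3 + 3x^2 + 5x)·(8x^3 + x^2 + 7x + 6) = x^6 + 9x^5 + 4x^4 + 2x^3 + 9x^2 + 8x. This has degree ≥ 4, so divide by f(x) over F_11: x^6 + 9x^5 + 4x^4 + 2x^3 + 9x^2 + 8x = (x^2 + 7x + 3)·(x^4 + 2x^3 + 9x^2 + x + 2) + (9x^3 + 6x^2 + 2x + 5). Hence a·b ≡ 9x^3 + 6x^2 + 2x + 5 (mod f). (F_11[x]/(f) is a field with 11^4 = 14641 elements since f is irreducible of degree 4.)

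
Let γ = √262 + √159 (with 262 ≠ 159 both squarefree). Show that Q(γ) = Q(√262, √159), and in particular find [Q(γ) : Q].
[Q(γ) : Q] = 4 (equivalently, Q(γ) = Q(√262, √159))

Obviously Q(γ) ⊆ Q(√262, √159), and [Q(√262, √159):Q] = 4 (since 262, 159 are distinct squarefree integers > 1 with 41658 not a perfect square). To show equality we compute the minimal polynomial of γ. From γ = √262 + √159: γ^2 = 262 + 2√(41658) + 159 = 421 + 2√(41658), so γ^2 - 421 = 2√(41658); squaring, (γ^2 - 421)^2 = 4·41658, i.e. γ^4 - 842γ^2 + 177241 - 166632 = 0, i.e. γ^4 - 842γ^2 + 10609 = 0. So γ is a root of x^4 - 842x^2 + 10609. This polynomial is irreducible over Q: it has no rational root (each ±√262 ± √159 is irrational), and any factorization into two quadratics over Q would force √(41658) ∈ Q (pairing opposite roots) or √262, √159 ∈ Q (other pairings), all impossible. Hence [Q(γ):Q] = 4 = [Q(√262, √159):Q], so Q(γ) = Q(√262, √159).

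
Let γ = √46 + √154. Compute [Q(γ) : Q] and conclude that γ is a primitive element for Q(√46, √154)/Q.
[Q(γ) : Q] = 4 (equivalently, Q(γ) = Q(√46, √154))

Obviously Q(γ) ⊆ Q(√46, √154), and [Q(√46, √154):Q] = 4 (since 46, 154 are distinct squarefree integers > 1 with 7084 not a perfect square). To show equality we compute the minimal polynomial of γ. From γ = √46 + √154: γ^2 = 46 + 2√(7084) + 154 = 200 + 2√(7084), so γ^2 - 200 = 2√(7084); squaring, (γ^2 - 200)^2 = 4·7084, i.e. γ^4 - 400γ^2 + 40000 - 28336 = 0, i.e. γ^4 - 400γ^2 + 11664 = 0. So γ is a root of x^4 - 400x^2 + 11664. This polynomial is irreducible over Q: it has no rational root (each ±√46 ± √154 is irrational), and any factorization into two quadratics over Q would force √(7084) ∈ Q (pairing opposite roots) or √46, √154 ∈ Q (other pairings), all impossible. Hence [Q(γ):Q] = 4 = [Q(√46, √154):Q], so Q(γ) = Q(√46, √154).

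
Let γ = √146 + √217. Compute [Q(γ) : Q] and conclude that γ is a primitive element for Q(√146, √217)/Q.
[Q(γ) : Q] = 4 (equivalently, Q(γ) = Q(√146, √217))

Obviously Q(γ) ⊆ Q(√146, √217), and [Q(√146, √217):Q] = 4 (since 146, 217 are distinct squarefree integers > 1 with 31682 not a perfect square). To show equality we compute the minimal polynomial of γ. From γ = √146 + √217: γ^2 = 146 + 2√(31682) + 217 = 363 + 2√(31682), so γ^2 - 363 = 2√(31682); squaring, (γ^2 - 363)^2 = 4·31682, i.e. γ^4 - 726γ^2 + 131769 - 126728 = 0, i.e. γ^4 - 726γ^2 + 5041 = 0. So γ is a root of x^4 - 726x^2 + 5041. This polynomial is irreducible over Q: it has no rational root (each ±√146 ± √217 is irrational), and any factorization into two quadratics over Q would force √(31682) ∈ Q (pairing opposite roots) or √146, √217 ∈ Q (other pairings), all impossible. Hence [Q(γ):Q] = 4 = [Q(√146, √217):Q], so Q(γ) = Q(√146, √217).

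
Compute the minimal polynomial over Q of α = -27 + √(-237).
m_α(x) = x^2 + 54x + 966

From α + 27 = √(-237), squaring gives (α + 27)^2 = -237, i.e. α^2 + 54α + 729 = -237, so α^2 + 54α + 966 = 0. The discriminant of x^2 + 54x + 966 is (54)^2 - 4·(966) = 2916 - 3864 = -948, and 4·(-237) is not a perfect square in Q since -237 is squarefree and ≠ 1. Hence x^2 + 54x + 966 is irreducible over Q and is the minimal polynomial of α.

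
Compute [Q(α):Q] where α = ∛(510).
[Q(α):Q] = 3

The minimal polynomial of α is x^3 - 510, irreducible over Q since 510 is not a perfect cube (so x^3 - 510 has no rational root). Hence [Q(α):Q] = deg(m_α) = 3.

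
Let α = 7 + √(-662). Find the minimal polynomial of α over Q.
m_α(x) = x^2 - 14x + 711

From α - 7 = √(-662), squaring gives (α - 7)^2 = -662, i.e. α^2 - 14α + 49 = -662, so α^2 - 14α + 711 = 0. The discriminant of x^2 - 14x + 711 is (-14)^2 - 4·(711) = 196 - 2844 = -2648, and 4·(-662) is not a perfect square in Q since -662 is squarefree and ≠ 1. Hence x^2 - 14x + 711 is irreducible over Q and is the minimal polynomial of α.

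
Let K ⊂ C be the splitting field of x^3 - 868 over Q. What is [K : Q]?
[K : Q] = 6

The roots of x^3 - 868 are ∛868, ω∛868, ω^2∛868 where ω = e^(2πi/3) is a primitive cube root of unity, so K = Q(∛868, ω). Now [Q(∛868):Q] = 3 (since 868 is not a perfect cube, x^3 - 868 is irreducible) and [Q(ω):Q] = 2. Both 2 and 3 divide [K:Q], and [K:Q] ≤ 3·2 = 6, so [K:Q] = 6. (Equivalently: Q(∛868) ⊂ R but ω ∉ R, so [K : Q(∛868)] = 2.)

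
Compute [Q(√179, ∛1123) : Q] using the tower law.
[Q(√179, ∛1123) : Q] = 6

Let L = Q(√179, ∛1123). Since Q(√179) ⊂ L and [Q(√179):Q] = 2, the tower law gives 2 | [L:Q]. Likewise Q(∛1123) ⊂ L with [Q(∛1123):Q] = 3 (because 1123 is not a perfect cube), so 3 | [L:Q]. As gcd(2,3) = 1, [L:Q] is divisible by 6. Conversely L is generated over Q by √179 and ∛1123, so [L:Q] ≤ 2·3 = 6. Therefore [Q(√179, ∛1123) : Q] = 6.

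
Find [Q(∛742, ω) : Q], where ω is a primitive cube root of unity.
[Q(∛742, ω) : Q] = 6

[Q(∛742):Q] = 3 (min poly x^3 - 742, irreducible since 742 is not a perfect cube). [Q(ω):Q] = 2 (min poly x^2 + x + 1). Since Q(∛742) ⊂ R and ω ∉ R, we have ω ∉ Q(∛742), so x^2 + x + 1 remains irreducible over Q(∛742) and [Q(∛742, ω) : Q(∛742)] = 2. By the tower law, [Q(∛742, ω) : Q] = 3 · 2 = 6. (In fact Q(∛742, ω) is the splitting field of x^3 - 742 over Q.)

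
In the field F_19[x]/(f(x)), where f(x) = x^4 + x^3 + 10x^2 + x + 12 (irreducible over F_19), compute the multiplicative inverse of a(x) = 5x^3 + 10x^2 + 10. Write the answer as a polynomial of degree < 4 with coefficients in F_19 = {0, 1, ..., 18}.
a(x)^(-1) ≡ 11x^3 + 15x^2 + 16x + 13 (mod f(x))

Since f is irreducible over F_19, F_19[x]/(f) is a field and a(x) ≠ 0 has an inverse. Apply the extended Euclidean algorithm to f(x) and a(x) in F_19[x]: f(x) = (4x + 15)·a(x) + (12x^2 + 18x + 14);  a(x) = (2x + 1)·(12x^2 + 18x + 14) + (11x + 15);  (12x^2 + 18x + 14) = (8x + 8)·(11x + 15) + (8). The last nonzero remainder is the constant 8 = gcd(f, a) in F_19. Back-substituting through the division chain expresses 8 = s(x)·a(x) + t(x)·f(x) with s(x) ≡ 12x^3 + 6x^2 + 14x + 9 (mod f), so (12x^3 + 6x^2 + 14x + 9)·a(x) ≡ 8 (mod f). Multiplying by 8^(-1) ≡ 12 in F_19 gives a(x)^(-1) ≡ 12·(12x^3 + 6x^2 + 14x + 9) ≡ 11x^3 + 15x^2 + 16x + 13 (mod f). Check: (5x^3 + 10x^2 + 10)·(11x^3 + 15x^2 + 16x + 13) = 17x^6 + 14x^5 + 2x^4 + 12x^3 + 14x^2 + 8x + 16 ≡ 1 (mod x^4 + x^3 + 10x^2 + x + 12).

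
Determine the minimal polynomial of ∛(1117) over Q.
m_α(x) = x^3 - 1117

α satisfies α^3 = 1117, so x^3 - 1117 annihilates α. By the rational root test, a rational root p/q (in lowest terms) of x^3 - 1117 would satisfy p^3 = 1117 q^3, forcing q = 1 and p^3 = 1117; but 1117 is not a perfect cube, contradiction. A monic cubic over Q with no rational root is irreducible (any nontrivial factorization would include a linear factor). Hence x^3 - 1117 is the minimal polynomial of α, and in particular [Q(α):Q] = 3.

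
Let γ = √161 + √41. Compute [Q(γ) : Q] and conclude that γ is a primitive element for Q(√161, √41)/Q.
[Q(γ) : Q] = 4 (equivalently, Q(γ) = Q(√161, √41))

Obviously Q(γ) ⊆ Q(√161, √41), and [Q(√161, √41):Q] = 4 (since 161, 41 are distinct squarefree integers > 1 with 6601 not a perfect square). To show equality we compute the minimal polynomial of γ. From γ = √161 + √41: γ^2 = 161 + 2√(6601) + 41 = 202 + 2√(6601), so γ^2 - 202 = 2√(6601); squaring, (γ^2 - 202)^2 = 4·6601, i.e. γ^4 - 404γ^2 + 40804 - 26404 = 0, i.e. γ^4 - 404γ^2 + 14400 = 0. So γ is a root of x^4 - 404x^2 + 14400. This polynomial is irreducible over Q: it has no rational root (each ±√161 ± √41 is irrational), and any factorization into two quadratics over Q would force √(6601) ∈ Q (pairing opposite roots) or √161, √41 ∈ Q (other pairings), all impossible. Hence [Q(γ):Q] = 4 = [Q(√161, √41):Q], so Q(γ) = Q(√161, √41).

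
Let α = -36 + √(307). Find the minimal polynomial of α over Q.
m_α(x) = x^2 + 72x + 989

From α + 36 = √(307), squaring gives (α + 36)^2 = 307, i.e. α^2 + 72α + 1296 = 307, so α^2 + 72α + 989 = 0. The discriminant of x^2 + 72x + 989 is (72)^2 - 4·(989) = 5184 - 3956 = 1228, and 4·(307) is not a perfect square in Q since 307 is squarefree and ≠ 1. Hence x^2 + 72x + 989 is irreducible over Q and is the minimal polynomial of α.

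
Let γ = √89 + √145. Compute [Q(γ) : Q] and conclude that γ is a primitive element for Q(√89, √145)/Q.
[Q(γ) : Q] = 4 (equivalently, Q(γ) = Q(√89, √145))

Obviously Q(γ) ⊆ Q(√89, √145), and [Q(√89, √145):Q] = 4 (since 89, 145 are distinct squarefree integers > 1 with 12905 not a perfect square). To show equality we compute the minimal polynomial of γ. From γ = √89 + √145: γ^2 = 89 + 2√(12905) + 145 = 234 + 2√(12905), so γ^2 - 234 = 2√(12905); squaring, (γ^2 - 234)^2 = 4·12905, i.e. γ^4 - 468γ^2 + 54756 - 51620 = 0, i.e. γ^4 - 468γ^2 + 3136 = 0. So γ is a root of x^4 - 468x^2 + 3136. This polynomial is irreducible over Q: it has no rational root (each ±√89 ± √145 is irrational), and any factorization into two quadratics over Q would force √(12905) ∈ Q (pairing opposite roots) or √89, √145 ∈ Q (other pairings), all impossible. Hence [Q(γ):Q] = 4 = [Q(√89, √145):Q], so Q(γ) = Q(√89, √145).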